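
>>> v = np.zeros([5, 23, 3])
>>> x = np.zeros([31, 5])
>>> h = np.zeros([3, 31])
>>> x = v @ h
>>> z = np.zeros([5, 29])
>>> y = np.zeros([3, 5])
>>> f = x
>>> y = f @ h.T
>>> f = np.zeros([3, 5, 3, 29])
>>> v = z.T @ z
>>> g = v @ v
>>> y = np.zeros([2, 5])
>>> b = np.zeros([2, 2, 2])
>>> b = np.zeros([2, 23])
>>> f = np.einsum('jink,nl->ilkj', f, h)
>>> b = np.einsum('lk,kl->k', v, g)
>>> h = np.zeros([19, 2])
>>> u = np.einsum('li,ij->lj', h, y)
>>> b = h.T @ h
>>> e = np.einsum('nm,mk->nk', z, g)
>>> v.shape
(29, 29)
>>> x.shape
(5, 23, 31)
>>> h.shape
(19, 2)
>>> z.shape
(5, 29)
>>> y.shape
(2, 5)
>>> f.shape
(5, 31, 29, 3)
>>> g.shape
(29, 29)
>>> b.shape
(2, 2)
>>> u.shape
(19, 5)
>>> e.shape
(5, 29)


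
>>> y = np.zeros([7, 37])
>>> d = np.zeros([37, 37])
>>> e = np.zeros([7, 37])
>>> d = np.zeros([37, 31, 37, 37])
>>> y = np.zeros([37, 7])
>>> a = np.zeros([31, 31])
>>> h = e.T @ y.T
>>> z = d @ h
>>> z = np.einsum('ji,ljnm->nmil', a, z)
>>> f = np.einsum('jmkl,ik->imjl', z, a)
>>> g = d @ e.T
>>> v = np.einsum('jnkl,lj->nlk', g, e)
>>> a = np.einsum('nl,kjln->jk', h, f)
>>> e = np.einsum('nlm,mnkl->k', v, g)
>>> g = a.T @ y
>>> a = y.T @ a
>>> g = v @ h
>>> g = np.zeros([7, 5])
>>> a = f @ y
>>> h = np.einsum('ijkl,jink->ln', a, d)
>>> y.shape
(37, 7)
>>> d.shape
(37, 31, 37, 37)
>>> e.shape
(37,)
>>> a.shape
(31, 37, 37, 7)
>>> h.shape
(7, 37)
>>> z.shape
(37, 37, 31, 37)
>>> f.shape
(31, 37, 37, 37)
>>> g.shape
(7, 5)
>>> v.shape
(31, 7, 37)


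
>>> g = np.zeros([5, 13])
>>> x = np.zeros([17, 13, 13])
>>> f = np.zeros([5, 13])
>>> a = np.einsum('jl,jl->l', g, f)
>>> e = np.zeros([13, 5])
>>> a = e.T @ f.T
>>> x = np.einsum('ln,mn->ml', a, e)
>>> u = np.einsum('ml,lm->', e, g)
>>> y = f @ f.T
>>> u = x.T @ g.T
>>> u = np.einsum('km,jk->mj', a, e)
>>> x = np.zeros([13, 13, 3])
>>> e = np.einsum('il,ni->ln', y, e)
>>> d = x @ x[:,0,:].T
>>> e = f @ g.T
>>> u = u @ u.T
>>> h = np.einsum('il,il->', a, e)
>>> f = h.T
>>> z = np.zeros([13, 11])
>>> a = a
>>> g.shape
(5, 13)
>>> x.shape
(13, 13, 3)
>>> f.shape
()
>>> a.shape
(5, 5)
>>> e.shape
(5, 5)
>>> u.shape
(5, 5)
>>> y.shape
(5, 5)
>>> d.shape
(13, 13, 13)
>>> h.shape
()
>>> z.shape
(13, 11)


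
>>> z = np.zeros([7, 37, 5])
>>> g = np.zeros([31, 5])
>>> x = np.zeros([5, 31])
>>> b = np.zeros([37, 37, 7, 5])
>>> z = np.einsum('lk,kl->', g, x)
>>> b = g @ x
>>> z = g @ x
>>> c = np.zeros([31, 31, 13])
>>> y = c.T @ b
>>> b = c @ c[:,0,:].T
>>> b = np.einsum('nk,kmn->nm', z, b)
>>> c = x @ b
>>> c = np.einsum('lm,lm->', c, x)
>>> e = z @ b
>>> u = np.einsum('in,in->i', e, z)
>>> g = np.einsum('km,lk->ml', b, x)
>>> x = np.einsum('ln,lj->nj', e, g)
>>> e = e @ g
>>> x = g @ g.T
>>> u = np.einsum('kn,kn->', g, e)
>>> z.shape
(31, 31)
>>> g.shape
(31, 5)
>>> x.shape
(31, 31)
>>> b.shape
(31, 31)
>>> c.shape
()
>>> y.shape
(13, 31, 31)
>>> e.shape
(31, 5)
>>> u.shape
()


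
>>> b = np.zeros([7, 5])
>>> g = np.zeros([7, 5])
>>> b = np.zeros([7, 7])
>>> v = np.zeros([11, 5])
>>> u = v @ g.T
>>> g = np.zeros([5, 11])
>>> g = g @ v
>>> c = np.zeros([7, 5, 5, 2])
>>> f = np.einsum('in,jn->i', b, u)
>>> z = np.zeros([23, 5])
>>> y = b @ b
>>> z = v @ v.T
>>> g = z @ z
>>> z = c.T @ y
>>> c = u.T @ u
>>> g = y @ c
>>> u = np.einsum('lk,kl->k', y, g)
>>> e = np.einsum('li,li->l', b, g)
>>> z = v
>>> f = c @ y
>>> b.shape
(7, 7)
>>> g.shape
(7, 7)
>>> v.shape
(11, 5)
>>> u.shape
(7,)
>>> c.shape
(7, 7)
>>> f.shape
(7, 7)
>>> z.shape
(11, 5)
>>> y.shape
(7, 7)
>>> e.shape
(7,)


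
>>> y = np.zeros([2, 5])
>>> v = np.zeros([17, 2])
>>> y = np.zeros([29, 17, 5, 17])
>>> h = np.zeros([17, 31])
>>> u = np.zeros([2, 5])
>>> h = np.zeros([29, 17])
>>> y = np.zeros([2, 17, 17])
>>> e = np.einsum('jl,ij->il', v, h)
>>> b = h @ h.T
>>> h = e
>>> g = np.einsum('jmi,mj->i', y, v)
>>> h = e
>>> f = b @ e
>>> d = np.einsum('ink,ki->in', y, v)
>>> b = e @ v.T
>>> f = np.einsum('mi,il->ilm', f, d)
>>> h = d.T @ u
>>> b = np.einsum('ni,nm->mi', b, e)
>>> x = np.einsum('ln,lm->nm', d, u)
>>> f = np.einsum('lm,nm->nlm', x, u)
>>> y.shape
(2, 17, 17)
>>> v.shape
(17, 2)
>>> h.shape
(17, 5)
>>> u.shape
(2, 5)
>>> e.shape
(29, 2)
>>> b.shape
(2, 17)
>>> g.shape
(17,)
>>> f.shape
(2, 17, 5)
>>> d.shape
(2, 17)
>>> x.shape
(17, 5)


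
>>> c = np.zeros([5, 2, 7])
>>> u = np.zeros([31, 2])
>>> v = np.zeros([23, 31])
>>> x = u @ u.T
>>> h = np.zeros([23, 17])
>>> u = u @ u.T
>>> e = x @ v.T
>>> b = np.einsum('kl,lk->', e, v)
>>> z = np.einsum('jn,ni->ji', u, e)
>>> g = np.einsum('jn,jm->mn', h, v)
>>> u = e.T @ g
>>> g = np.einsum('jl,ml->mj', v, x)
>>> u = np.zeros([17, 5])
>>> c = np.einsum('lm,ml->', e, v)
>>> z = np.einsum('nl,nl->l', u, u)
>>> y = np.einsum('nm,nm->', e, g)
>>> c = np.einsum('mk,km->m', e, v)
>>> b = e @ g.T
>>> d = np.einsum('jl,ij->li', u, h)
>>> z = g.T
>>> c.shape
(31,)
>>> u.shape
(17, 5)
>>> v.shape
(23, 31)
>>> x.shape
(31, 31)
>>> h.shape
(23, 17)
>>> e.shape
(31, 23)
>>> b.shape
(31, 31)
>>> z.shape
(23, 31)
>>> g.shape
(31, 23)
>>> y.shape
()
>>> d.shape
(5, 23)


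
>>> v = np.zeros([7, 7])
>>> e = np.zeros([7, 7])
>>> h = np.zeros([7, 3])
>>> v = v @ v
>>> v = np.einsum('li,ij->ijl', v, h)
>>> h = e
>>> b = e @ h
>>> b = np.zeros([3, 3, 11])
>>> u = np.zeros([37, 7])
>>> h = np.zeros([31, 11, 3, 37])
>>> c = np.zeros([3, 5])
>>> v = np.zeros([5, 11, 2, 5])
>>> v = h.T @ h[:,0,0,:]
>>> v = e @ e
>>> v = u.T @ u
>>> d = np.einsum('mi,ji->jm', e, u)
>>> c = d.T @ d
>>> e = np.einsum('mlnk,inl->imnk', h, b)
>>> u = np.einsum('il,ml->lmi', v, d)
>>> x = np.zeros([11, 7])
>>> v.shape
(7, 7)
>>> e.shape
(3, 31, 3, 37)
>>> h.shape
(31, 11, 3, 37)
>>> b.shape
(3, 3, 11)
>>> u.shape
(7, 37, 7)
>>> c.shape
(7, 7)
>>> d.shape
(37, 7)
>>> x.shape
(11, 7)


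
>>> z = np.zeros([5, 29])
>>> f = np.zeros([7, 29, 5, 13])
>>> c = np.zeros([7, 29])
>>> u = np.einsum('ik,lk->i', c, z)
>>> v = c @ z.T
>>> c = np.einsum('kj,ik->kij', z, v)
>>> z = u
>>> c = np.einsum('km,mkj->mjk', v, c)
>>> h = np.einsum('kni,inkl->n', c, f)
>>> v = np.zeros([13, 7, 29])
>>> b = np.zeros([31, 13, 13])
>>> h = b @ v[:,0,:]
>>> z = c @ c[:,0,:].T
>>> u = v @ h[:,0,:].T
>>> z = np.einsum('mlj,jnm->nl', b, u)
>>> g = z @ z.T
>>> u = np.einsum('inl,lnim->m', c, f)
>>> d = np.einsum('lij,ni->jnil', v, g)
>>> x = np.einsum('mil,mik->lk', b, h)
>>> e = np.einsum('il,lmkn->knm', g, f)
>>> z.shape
(7, 13)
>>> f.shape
(7, 29, 5, 13)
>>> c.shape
(5, 29, 7)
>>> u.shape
(13,)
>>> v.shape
(13, 7, 29)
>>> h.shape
(31, 13, 29)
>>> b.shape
(31, 13, 13)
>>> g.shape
(7, 7)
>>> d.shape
(29, 7, 7, 13)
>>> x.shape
(13, 29)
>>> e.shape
(5, 13, 29)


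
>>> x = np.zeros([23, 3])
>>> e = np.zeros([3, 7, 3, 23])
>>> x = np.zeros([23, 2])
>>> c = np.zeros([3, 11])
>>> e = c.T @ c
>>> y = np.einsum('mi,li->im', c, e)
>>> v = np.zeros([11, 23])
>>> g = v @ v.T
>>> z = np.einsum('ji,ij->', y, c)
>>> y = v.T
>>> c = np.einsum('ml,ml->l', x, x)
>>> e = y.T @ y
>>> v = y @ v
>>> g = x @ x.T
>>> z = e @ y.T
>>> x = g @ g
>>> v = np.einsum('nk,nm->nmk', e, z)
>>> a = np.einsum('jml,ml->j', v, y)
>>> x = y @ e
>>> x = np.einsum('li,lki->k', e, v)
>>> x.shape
(23,)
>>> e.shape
(11, 11)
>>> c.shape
(2,)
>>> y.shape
(23, 11)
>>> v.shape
(11, 23, 11)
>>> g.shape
(23, 23)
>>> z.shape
(11, 23)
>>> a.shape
(11,)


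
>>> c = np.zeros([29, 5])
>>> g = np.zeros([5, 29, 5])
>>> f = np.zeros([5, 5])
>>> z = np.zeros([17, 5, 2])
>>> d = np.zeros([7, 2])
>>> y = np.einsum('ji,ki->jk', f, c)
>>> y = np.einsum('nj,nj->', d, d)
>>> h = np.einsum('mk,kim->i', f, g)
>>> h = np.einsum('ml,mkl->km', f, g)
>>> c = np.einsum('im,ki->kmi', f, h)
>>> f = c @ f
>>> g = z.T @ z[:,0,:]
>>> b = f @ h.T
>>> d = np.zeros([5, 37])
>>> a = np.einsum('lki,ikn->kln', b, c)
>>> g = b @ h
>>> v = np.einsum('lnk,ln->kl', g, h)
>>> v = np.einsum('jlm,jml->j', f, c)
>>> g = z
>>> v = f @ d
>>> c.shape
(29, 5, 5)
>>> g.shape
(17, 5, 2)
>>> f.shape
(29, 5, 5)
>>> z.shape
(17, 5, 2)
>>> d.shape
(5, 37)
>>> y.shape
()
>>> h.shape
(29, 5)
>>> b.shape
(29, 5, 29)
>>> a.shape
(5, 29, 5)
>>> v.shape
(29, 5, 37)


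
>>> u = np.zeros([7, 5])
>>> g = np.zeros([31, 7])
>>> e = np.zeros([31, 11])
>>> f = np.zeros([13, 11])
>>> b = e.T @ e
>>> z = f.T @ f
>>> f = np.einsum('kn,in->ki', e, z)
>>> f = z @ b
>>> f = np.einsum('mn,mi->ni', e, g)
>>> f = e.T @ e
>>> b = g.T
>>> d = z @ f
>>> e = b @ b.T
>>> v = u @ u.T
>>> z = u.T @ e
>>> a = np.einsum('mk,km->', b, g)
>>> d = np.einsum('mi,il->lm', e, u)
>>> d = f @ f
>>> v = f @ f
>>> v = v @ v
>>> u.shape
(7, 5)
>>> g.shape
(31, 7)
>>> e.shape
(7, 7)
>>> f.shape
(11, 11)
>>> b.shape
(7, 31)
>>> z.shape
(5, 7)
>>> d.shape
(11, 11)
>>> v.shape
(11, 11)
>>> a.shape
()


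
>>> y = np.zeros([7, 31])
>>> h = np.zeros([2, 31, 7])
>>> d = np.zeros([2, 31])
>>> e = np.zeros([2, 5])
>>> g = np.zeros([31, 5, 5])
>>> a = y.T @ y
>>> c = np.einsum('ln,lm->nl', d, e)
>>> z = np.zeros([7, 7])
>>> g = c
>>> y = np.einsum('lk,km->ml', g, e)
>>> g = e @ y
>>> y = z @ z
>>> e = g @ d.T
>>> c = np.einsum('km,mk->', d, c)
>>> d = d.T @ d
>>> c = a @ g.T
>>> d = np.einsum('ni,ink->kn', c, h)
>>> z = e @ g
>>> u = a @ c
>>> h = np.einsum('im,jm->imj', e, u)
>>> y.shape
(7, 7)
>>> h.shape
(2, 2, 31)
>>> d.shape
(7, 31)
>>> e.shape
(2, 2)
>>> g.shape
(2, 31)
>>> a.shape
(31, 31)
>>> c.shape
(31, 2)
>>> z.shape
(2, 31)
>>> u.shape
(31, 2)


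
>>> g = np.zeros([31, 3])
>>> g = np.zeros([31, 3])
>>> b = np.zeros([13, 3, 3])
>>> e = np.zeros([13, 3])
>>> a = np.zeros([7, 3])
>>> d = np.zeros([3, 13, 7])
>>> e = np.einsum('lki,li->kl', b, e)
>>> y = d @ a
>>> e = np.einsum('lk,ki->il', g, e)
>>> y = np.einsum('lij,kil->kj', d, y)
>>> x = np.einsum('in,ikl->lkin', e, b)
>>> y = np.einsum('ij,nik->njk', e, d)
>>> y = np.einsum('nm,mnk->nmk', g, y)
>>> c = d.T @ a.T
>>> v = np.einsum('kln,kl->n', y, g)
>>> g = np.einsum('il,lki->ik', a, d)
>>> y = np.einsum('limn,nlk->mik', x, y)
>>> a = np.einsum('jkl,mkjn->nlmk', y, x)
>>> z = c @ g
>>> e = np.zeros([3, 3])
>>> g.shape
(7, 13)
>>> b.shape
(13, 3, 3)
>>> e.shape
(3, 3)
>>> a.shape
(31, 7, 3, 3)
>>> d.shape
(3, 13, 7)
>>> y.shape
(13, 3, 7)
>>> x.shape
(3, 3, 13, 31)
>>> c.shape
(7, 13, 7)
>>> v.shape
(7,)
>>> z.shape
(7, 13, 13)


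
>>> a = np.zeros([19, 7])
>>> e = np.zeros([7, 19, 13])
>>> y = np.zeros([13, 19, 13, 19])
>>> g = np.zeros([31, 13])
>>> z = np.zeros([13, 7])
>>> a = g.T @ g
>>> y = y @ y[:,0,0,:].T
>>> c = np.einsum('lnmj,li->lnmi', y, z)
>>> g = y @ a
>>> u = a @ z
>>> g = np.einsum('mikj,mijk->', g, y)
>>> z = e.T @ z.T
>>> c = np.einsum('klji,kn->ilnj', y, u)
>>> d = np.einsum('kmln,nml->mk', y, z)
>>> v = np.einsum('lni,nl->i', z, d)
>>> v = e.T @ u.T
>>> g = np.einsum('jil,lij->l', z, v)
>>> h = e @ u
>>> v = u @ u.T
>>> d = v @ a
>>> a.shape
(13, 13)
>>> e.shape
(7, 19, 13)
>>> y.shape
(13, 19, 13, 13)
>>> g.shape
(13,)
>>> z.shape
(13, 19, 13)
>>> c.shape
(13, 19, 7, 13)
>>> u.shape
(13, 7)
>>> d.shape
(13, 13)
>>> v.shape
(13, 13)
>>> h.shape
(7, 19, 7)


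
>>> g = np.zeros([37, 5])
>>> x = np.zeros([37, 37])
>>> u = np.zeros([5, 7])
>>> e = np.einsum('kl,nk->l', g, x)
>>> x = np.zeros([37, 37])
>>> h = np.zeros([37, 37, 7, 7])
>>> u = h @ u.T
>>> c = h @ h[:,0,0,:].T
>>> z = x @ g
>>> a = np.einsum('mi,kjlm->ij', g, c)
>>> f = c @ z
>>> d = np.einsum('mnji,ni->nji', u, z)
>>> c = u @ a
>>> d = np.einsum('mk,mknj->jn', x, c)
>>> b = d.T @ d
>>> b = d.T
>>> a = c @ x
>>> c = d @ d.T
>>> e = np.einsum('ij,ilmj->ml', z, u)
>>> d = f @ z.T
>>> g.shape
(37, 5)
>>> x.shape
(37, 37)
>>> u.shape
(37, 37, 7, 5)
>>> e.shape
(7, 37)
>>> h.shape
(37, 37, 7, 7)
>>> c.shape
(37, 37)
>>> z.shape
(37, 5)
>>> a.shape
(37, 37, 7, 37)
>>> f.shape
(37, 37, 7, 5)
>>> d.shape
(37, 37, 7, 37)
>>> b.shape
(7, 37)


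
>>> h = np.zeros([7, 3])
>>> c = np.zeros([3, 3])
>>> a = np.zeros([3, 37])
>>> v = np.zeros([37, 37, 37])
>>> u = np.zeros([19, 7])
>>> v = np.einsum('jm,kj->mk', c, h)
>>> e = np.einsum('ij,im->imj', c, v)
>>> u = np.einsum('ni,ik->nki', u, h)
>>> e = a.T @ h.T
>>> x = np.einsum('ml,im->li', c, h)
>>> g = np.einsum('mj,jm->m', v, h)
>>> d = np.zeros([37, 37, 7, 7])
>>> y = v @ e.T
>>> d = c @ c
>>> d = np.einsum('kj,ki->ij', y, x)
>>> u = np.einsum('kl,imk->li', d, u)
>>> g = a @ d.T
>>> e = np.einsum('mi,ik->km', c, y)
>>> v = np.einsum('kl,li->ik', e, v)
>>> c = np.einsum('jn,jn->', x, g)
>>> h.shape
(7, 3)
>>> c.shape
()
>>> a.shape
(3, 37)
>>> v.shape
(7, 37)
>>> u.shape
(37, 19)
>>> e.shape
(37, 3)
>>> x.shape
(3, 7)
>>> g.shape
(3, 7)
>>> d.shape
(7, 37)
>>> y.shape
(3, 37)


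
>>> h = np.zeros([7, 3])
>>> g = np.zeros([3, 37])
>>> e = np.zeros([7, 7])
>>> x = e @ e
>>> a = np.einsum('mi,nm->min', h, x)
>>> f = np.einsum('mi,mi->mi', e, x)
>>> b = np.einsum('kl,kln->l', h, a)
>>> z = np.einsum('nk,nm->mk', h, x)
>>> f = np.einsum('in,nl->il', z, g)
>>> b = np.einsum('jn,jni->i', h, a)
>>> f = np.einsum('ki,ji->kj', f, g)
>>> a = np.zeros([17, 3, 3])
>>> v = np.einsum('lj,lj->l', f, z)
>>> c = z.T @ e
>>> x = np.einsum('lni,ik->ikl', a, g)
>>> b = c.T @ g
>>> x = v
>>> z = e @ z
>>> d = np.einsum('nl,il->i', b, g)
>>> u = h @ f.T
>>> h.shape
(7, 3)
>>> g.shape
(3, 37)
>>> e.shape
(7, 7)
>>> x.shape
(7,)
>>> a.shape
(17, 3, 3)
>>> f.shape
(7, 3)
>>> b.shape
(7, 37)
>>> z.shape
(7, 3)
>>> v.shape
(7,)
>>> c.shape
(3, 7)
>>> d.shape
(3,)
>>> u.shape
(7, 7)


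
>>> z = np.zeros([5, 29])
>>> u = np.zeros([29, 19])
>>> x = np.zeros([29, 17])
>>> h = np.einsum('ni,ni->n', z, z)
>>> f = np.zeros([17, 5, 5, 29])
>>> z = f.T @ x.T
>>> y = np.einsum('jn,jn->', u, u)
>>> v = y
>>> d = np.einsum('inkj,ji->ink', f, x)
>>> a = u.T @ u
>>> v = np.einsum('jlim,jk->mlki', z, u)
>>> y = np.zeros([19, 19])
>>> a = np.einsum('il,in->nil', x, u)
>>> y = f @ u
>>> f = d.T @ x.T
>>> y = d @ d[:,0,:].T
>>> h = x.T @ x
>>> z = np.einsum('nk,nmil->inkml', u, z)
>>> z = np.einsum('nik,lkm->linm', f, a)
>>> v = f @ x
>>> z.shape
(19, 5, 5, 17)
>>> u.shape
(29, 19)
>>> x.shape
(29, 17)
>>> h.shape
(17, 17)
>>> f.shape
(5, 5, 29)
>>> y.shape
(17, 5, 17)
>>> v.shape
(5, 5, 17)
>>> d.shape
(17, 5, 5)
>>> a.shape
(19, 29, 17)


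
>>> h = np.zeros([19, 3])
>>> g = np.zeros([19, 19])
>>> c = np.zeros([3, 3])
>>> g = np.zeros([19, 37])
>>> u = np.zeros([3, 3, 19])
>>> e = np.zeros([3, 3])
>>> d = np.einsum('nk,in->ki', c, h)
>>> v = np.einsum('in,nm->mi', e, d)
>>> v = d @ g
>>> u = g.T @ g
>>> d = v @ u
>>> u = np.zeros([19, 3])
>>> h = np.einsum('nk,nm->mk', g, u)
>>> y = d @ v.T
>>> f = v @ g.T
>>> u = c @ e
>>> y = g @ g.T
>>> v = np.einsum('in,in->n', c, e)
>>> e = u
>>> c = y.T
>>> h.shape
(3, 37)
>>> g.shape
(19, 37)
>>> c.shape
(19, 19)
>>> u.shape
(3, 3)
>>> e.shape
(3, 3)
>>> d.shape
(3, 37)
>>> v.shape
(3,)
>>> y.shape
(19, 19)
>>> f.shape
(3, 19)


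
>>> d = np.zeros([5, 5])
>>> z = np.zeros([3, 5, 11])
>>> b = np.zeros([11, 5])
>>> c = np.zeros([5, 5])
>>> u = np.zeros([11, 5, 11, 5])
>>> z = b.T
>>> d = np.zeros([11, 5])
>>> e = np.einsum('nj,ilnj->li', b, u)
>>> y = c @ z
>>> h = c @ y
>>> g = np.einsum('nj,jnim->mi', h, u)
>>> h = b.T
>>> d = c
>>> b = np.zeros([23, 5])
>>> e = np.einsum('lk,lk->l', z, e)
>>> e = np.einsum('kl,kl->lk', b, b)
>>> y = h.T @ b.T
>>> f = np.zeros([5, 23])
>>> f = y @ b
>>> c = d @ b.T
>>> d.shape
(5, 5)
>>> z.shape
(5, 11)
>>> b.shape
(23, 5)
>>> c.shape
(5, 23)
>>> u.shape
(11, 5, 11, 5)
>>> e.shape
(5, 23)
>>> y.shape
(11, 23)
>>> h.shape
(5, 11)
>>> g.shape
(5, 11)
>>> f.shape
(11, 5)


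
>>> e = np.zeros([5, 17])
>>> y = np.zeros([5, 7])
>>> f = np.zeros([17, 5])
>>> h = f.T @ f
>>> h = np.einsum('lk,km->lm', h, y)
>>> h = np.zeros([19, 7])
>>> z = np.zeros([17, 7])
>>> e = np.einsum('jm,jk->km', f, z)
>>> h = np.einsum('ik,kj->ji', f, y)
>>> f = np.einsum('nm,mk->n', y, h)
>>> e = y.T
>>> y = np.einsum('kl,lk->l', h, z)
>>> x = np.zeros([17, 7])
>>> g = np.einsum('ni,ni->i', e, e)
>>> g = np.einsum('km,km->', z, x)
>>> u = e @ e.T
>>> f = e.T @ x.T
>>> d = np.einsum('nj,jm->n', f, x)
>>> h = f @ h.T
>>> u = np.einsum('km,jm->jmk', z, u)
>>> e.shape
(7, 5)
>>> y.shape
(17,)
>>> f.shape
(5, 17)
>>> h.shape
(5, 7)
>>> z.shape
(17, 7)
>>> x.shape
(17, 7)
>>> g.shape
()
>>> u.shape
(7, 7, 17)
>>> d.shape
(5,)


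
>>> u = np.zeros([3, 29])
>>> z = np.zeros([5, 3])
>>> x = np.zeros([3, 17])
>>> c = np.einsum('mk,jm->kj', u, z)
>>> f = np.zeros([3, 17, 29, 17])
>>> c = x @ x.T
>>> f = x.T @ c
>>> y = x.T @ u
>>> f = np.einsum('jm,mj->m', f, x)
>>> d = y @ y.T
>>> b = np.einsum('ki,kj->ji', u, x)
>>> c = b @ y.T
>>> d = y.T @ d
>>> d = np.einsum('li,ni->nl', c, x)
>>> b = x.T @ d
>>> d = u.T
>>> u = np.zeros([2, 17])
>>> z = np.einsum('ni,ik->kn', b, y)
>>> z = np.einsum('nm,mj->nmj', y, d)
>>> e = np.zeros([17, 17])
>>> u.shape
(2, 17)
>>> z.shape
(17, 29, 3)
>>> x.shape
(3, 17)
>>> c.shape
(17, 17)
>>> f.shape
(3,)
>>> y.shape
(17, 29)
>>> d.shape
(29, 3)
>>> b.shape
(17, 17)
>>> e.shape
(17, 17)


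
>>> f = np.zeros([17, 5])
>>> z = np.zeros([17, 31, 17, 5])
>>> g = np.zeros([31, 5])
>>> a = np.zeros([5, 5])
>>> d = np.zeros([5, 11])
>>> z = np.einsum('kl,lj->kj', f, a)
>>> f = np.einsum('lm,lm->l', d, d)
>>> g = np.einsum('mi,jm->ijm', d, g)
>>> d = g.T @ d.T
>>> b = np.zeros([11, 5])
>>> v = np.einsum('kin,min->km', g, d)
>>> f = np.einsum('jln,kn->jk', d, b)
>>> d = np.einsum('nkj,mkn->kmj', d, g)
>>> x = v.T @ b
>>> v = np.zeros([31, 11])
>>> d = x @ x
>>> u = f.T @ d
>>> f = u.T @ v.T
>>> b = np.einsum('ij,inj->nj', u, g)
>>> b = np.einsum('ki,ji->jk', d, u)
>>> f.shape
(5, 31)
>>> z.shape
(17, 5)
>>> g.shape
(11, 31, 5)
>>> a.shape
(5, 5)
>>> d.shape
(5, 5)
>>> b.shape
(11, 5)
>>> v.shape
(31, 11)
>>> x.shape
(5, 5)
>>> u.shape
(11, 5)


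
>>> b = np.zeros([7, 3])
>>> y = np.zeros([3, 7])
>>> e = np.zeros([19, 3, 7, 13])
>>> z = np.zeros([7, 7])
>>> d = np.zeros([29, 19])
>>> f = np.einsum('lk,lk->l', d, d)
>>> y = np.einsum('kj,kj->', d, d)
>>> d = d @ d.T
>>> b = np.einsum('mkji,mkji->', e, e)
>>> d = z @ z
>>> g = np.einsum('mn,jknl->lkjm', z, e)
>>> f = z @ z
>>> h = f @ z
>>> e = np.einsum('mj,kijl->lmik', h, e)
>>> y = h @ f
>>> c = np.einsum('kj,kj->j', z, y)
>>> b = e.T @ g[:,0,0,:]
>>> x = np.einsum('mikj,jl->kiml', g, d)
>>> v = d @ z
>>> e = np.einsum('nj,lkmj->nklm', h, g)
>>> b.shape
(19, 3, 7, 7)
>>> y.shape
(7, 7)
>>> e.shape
(7, 3, 13, 19)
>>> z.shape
(7, 7)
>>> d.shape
(7, 7)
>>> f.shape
(7, 7)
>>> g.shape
(13, 3, 19, 7)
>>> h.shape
(7, 7)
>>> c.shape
(7,)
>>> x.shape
(19, 3, 13, 7)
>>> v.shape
(7, 7)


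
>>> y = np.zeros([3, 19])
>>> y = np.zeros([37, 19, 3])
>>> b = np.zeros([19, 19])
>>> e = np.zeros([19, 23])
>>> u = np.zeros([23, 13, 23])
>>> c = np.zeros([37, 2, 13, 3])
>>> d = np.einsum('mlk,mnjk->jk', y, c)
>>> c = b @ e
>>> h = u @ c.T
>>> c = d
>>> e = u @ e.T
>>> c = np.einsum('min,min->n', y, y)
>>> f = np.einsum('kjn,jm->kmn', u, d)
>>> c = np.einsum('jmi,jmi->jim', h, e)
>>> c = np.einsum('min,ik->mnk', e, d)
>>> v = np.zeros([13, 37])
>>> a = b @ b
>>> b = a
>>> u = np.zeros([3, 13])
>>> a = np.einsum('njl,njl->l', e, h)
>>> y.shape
(37, 19, 3)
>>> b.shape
(19, 19)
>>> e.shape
(23, 13, 19)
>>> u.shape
(3, 13)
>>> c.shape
(23, 19, 3)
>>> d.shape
(13, 3)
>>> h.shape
(23, 13, 19)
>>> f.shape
(23, 3, 23)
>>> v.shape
(13, 37)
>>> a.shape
(19,)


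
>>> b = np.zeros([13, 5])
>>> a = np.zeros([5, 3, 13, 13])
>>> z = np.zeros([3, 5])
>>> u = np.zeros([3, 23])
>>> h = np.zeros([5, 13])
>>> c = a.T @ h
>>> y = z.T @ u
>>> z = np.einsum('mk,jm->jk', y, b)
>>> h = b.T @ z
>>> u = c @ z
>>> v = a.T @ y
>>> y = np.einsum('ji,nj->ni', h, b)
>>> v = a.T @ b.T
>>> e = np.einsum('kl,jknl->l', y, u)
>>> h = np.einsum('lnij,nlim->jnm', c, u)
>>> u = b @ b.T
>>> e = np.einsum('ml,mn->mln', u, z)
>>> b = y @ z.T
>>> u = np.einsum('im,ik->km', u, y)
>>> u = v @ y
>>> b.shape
(13, 13)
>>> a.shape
(5, 3, 13, 13)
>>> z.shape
(13, 23)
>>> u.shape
(13, 13, 3, 23)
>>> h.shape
(13, 13, 23)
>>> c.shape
(13, 13, 3, 13)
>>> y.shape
(13, 23)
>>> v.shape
(13, 13, 3, 13)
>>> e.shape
(13, 13, 23)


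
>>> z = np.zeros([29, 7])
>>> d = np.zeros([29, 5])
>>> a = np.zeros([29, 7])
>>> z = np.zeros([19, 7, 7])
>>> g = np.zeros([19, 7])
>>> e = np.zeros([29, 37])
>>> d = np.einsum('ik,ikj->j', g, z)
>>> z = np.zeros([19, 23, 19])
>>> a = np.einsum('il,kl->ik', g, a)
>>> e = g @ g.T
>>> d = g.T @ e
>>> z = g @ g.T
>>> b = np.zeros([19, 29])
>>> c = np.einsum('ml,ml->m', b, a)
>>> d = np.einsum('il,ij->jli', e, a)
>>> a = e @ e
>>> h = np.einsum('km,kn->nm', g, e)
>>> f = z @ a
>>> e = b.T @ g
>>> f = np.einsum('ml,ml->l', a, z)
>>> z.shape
(19, 19)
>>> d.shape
(29, 19, 19)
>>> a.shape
(19, 19)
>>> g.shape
(19, 7)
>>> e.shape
(29, 7)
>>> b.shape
(19, 29)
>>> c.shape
(19,)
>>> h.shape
(19, 7)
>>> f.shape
(19,)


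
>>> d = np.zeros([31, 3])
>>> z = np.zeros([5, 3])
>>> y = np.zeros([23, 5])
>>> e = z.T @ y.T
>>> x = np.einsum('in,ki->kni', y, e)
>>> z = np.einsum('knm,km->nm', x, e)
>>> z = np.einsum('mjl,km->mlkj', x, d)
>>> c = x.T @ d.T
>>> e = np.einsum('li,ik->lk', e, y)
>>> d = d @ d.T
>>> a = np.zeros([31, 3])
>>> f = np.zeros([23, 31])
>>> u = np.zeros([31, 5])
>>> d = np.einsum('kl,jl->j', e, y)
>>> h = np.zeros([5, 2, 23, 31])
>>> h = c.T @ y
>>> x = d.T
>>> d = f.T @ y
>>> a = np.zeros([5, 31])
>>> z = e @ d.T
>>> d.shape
(31, 5)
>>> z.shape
(3, 31)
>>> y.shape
(23, 5)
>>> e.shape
(3, 5)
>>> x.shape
(23,)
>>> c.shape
(23, 5, 31)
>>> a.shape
(5, 31)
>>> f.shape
(23, 31)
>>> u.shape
(31, 5)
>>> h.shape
(31, 5, 5)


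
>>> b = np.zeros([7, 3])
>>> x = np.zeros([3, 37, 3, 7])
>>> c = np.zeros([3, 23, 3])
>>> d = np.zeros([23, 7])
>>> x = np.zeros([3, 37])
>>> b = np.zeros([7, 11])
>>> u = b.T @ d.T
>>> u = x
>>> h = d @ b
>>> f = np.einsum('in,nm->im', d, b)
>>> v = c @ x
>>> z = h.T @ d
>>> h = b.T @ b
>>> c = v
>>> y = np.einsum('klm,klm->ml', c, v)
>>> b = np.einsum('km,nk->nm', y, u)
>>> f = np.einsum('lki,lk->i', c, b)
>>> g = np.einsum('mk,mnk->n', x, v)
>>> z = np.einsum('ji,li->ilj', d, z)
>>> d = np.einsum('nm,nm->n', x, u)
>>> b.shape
(3, 23)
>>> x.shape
(3, 37)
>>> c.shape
(3, 23, 37)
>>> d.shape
(3,)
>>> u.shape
(3, 37)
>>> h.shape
(11, 11)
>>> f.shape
(37,)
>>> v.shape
(3, 23, 37)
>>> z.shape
(7, 11, 23)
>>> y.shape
(37, 23)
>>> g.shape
(23,)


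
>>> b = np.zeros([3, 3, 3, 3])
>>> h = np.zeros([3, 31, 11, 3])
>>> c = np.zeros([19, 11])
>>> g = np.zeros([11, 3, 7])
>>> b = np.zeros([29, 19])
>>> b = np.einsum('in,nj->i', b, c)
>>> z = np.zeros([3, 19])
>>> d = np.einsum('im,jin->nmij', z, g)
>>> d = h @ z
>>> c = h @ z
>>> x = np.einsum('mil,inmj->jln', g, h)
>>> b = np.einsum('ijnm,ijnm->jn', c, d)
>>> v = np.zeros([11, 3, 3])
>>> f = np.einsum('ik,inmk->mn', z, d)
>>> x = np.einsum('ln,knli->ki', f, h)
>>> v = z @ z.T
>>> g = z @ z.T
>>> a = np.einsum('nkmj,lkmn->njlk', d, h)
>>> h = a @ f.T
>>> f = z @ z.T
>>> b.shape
(31, 11)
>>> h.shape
(3, 19, 3, 11)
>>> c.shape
(3, 31, 11, 19)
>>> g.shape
(3, 3)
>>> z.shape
(3, 19)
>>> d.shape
(3, 31, 11, 19)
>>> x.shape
(3, 3)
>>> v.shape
(3, 3)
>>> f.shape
(3, 3)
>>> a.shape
(3, 19, 3, 31)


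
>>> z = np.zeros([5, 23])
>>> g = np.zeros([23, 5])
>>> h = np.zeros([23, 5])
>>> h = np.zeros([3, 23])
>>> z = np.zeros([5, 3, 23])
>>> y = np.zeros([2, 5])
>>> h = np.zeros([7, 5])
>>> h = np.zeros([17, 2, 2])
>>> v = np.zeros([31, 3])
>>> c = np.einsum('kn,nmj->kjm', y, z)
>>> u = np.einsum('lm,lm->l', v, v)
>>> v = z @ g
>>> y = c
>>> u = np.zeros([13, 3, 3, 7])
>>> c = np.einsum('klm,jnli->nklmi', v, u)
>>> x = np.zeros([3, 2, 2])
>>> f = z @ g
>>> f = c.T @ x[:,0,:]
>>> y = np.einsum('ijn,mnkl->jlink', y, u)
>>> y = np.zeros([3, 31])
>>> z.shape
(5, 3, 23)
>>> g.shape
(23, 5)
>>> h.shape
(17, 2, 2)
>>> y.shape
(3, 31)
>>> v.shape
(5, 3, 5)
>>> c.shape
(3, 5, 3, 5, 7)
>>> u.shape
(13, 3, 3, 7)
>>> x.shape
(3, 2, 2)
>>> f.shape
(7, 5, 3, 5, 2)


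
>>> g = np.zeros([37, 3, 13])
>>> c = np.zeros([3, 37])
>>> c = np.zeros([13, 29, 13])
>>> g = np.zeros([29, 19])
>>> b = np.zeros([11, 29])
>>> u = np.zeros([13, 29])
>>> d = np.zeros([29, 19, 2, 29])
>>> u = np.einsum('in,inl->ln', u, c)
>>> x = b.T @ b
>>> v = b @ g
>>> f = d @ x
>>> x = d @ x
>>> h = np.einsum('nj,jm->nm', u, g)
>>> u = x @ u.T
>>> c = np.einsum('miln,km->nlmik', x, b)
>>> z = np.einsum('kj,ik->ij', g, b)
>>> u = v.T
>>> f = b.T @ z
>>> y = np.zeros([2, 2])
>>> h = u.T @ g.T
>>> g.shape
(29, 19)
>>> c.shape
(29, 2, 29, 19, 11)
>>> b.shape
(11, 29)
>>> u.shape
(19, 11)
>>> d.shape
(29, 19, 2, 29)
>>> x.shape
(29, 19, 2, 29)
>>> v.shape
(11, 19)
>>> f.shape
(29, 19)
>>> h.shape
(11, 29)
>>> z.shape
(11, 19)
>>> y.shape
(2, 2)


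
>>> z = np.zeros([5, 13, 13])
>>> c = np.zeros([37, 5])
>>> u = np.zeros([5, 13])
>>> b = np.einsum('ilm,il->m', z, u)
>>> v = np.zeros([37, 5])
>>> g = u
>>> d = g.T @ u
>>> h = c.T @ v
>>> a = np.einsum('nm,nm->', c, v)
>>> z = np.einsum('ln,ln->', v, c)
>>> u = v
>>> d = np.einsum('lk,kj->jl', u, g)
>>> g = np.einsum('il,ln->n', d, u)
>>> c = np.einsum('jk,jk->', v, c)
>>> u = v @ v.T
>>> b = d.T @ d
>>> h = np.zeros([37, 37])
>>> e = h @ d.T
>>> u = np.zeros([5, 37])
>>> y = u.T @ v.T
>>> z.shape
()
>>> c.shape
()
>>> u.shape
(5, 37)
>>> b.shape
(37, 37)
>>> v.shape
(37, 5)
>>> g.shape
(5,)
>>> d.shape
(13, 37)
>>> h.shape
(37, 37)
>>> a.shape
()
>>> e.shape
(37, 13)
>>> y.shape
(37, 37)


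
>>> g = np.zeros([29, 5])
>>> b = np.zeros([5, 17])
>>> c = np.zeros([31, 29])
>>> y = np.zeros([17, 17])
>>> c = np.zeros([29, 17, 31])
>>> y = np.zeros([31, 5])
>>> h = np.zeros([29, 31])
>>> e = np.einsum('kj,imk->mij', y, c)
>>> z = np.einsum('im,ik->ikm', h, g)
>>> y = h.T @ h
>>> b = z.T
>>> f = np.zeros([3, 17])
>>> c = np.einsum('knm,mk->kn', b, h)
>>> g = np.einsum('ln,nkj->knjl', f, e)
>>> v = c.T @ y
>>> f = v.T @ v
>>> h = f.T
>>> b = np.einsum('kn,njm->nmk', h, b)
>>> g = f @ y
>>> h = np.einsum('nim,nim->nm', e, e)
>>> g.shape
(31, 31)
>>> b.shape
(31, 29, 31)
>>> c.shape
(31, 5)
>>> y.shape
(31, 31)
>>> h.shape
(17, 5)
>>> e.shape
(17, 29, 5)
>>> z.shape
(29, 5, 31)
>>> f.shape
(31, 31)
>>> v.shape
(5, 31)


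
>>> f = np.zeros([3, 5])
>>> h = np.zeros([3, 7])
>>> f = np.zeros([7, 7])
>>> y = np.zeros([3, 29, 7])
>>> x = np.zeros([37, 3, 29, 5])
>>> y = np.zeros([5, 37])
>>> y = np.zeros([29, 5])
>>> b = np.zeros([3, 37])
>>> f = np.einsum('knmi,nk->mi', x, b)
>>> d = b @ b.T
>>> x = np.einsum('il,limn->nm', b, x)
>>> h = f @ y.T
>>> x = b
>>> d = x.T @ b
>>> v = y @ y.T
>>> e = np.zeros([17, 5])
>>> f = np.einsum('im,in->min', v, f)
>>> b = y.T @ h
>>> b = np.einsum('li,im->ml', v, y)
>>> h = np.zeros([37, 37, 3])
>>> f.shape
(29, 29, 5)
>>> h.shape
(37, 37, 3)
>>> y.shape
(29, 5)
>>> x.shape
(3, 37)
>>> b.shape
(5, 29)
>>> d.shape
(37, 37)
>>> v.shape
(29, 29)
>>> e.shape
(17, 5)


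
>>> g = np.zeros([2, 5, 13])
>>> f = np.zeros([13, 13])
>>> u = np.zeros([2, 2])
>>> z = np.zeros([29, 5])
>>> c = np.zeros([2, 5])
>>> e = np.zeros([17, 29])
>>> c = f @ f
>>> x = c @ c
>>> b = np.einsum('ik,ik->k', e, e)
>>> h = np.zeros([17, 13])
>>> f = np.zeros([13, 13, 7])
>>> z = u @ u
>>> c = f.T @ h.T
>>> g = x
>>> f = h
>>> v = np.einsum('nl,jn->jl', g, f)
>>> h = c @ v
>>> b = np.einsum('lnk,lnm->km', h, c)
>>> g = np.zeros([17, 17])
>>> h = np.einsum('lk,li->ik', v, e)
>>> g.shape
(17, 17)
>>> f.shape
(17, 13)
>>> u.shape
(2, 2)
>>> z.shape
(2, 2)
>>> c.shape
(7, 13, 17)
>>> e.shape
(17, 29)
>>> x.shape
(13, 13)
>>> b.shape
(13, 17)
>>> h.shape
(29, 13)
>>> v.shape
(17, 13)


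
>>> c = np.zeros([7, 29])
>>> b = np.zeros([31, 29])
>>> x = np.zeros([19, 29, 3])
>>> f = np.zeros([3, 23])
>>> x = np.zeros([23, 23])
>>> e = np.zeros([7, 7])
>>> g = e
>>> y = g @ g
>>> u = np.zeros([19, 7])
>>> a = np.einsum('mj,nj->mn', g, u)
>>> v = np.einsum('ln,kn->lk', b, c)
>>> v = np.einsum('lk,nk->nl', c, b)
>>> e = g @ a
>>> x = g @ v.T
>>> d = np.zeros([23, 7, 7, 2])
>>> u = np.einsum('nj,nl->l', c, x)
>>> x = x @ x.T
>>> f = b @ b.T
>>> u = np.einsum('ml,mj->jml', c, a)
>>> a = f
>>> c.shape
(7, 29)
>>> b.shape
(31, 29)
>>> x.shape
(7, 7)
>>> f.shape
(31, 31)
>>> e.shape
(7, 19)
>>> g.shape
(7, 7)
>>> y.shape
(7, 7)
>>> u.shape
(19, 7, 29)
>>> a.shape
(31, 31)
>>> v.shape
(31, 7)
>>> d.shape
(23, 7, 7, 2)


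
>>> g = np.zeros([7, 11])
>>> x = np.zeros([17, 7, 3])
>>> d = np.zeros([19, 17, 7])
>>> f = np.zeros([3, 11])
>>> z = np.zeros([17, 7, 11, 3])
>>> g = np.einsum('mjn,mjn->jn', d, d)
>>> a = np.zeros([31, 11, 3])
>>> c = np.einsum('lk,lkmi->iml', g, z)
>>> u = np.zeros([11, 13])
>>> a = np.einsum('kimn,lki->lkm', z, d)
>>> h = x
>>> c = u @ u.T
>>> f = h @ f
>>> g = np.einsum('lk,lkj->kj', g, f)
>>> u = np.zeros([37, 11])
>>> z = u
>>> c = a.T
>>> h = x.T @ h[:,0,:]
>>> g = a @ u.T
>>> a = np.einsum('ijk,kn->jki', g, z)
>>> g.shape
(19, 17, 37)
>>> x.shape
(17, 7, 3)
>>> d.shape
(19, 17, 7)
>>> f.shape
(17, 7, 11)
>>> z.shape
(37, 11)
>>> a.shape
(17, 37, 19)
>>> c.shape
(11, 17, 19)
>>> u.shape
(37, 11)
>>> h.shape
(3, 7, 3)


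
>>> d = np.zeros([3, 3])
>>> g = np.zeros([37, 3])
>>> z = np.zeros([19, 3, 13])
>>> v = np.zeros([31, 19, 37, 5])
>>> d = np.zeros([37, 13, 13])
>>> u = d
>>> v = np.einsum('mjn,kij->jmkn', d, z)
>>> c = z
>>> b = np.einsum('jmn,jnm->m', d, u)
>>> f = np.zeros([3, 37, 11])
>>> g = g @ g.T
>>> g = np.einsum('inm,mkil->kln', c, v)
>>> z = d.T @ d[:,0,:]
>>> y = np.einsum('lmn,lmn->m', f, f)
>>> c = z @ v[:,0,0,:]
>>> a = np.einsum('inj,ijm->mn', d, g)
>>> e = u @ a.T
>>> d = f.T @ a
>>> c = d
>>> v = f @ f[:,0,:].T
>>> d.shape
(11, 37, 13)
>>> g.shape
(37, 13, 3)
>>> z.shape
(13, 13, 13)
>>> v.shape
(3, 37, 3)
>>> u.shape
(37, 13, 13)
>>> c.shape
(11, 37, 13)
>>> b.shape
(13,)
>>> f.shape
(3, 37, 11)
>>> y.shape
(37,)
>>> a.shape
(3, 13)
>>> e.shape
(37, 13, 3)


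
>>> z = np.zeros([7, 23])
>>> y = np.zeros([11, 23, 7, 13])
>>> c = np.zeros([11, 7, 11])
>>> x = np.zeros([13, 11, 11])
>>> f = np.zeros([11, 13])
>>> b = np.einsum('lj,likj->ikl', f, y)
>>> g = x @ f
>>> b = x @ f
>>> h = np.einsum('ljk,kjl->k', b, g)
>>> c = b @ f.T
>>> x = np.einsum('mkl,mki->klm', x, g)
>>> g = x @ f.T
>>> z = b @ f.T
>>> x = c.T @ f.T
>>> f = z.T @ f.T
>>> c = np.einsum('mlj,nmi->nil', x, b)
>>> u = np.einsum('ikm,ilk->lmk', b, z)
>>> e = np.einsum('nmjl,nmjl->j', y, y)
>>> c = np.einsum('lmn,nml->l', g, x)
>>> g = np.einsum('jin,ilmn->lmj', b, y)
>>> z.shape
(13, 11, 11)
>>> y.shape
(11, 23, 7, 13)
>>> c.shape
(11,)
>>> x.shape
(11, 11, 11)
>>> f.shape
(11, 11, 11)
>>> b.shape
(13, 11, 13)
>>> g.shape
(23, 7, 13)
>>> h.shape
(13,)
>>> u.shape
(11, 13, 11)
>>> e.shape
(7,)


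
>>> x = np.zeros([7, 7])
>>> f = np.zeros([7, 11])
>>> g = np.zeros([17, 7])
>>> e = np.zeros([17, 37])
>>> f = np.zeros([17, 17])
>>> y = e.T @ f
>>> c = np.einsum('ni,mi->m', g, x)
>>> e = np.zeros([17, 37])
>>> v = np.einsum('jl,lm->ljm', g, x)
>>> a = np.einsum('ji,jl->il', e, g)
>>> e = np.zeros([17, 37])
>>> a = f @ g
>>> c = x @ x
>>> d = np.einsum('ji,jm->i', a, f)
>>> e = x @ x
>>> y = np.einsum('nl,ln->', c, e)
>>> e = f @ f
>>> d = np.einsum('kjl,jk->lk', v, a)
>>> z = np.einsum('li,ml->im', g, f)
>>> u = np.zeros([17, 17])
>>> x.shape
(7, 7)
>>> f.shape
(17, 17)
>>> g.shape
(17, 7)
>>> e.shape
(17, 17)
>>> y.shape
()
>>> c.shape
(7, 7)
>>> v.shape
(7, 17, 7)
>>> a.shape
(17, 7)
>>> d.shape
(7, 7)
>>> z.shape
(7, 17)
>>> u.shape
(17, 17)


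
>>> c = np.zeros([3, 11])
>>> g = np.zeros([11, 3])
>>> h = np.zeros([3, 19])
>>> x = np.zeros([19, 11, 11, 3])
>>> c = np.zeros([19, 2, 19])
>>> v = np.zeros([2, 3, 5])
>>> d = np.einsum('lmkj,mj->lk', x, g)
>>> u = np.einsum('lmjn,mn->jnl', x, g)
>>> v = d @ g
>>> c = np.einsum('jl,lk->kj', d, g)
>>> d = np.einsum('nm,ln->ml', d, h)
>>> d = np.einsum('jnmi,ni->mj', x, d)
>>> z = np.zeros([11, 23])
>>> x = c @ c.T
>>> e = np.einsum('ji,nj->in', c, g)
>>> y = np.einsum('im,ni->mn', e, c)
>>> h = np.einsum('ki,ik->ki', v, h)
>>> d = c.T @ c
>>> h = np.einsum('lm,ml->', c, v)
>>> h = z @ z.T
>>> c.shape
(3, 19)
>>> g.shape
(11, 3)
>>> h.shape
(11, 11)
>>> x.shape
(3, 3)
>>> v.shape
(19, 3)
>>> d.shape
(19, 19)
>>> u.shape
(11, 3, 19)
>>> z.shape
(11, 23)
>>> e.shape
(19, 11)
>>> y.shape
(11, 3)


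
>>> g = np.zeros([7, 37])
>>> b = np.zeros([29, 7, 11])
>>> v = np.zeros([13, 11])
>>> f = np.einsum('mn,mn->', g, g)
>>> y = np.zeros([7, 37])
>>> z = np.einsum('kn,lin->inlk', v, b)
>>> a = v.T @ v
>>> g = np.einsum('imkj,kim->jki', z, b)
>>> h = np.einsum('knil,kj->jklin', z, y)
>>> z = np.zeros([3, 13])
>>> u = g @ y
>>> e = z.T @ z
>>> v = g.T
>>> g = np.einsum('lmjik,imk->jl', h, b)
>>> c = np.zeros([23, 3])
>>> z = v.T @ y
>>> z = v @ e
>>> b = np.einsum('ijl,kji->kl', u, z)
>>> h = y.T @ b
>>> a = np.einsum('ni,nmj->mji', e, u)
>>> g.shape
(13, 37)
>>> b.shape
(7, 37)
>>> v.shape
(7, 29, 13)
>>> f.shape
()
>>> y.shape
(7, 37)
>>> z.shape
(7, 29, 13)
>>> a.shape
(29, 37, 13)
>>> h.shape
(37, 37)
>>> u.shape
(13, 29, 37)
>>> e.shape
(13, 13)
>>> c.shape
(23, 3)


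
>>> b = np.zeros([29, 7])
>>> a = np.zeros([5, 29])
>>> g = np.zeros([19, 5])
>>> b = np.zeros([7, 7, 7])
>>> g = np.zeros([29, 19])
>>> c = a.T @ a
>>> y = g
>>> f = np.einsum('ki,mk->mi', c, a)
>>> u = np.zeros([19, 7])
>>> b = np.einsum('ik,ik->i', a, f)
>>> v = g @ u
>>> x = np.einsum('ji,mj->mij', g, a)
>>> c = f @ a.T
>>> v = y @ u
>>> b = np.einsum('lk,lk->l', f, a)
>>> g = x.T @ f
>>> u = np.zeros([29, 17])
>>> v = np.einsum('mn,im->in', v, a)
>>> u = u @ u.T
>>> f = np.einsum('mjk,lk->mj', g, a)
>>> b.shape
(5,)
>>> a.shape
(5, 29)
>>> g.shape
(29, 19, 29)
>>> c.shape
(5, 5)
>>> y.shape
(29, 19)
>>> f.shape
(29, 19)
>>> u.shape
(29, 29)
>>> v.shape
(5, 7)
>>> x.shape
(5, 19, 29)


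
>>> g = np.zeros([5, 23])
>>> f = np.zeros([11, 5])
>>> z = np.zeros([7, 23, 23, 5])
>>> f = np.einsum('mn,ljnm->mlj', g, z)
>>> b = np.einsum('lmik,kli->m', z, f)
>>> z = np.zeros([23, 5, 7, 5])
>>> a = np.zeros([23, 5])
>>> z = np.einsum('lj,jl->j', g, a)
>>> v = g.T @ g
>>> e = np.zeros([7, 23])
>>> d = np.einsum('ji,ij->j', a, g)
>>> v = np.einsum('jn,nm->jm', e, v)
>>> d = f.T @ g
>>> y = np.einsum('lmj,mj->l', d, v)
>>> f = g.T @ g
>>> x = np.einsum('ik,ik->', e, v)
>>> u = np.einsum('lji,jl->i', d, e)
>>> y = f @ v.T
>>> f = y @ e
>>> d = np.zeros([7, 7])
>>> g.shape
(5, 23)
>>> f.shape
(23, 23)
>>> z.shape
(23,)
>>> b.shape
(23,)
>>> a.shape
(23, 5)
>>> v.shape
(7, 23)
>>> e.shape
(7, 23)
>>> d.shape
(7, 7)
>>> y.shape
(23, 7)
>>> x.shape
()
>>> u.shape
(23,)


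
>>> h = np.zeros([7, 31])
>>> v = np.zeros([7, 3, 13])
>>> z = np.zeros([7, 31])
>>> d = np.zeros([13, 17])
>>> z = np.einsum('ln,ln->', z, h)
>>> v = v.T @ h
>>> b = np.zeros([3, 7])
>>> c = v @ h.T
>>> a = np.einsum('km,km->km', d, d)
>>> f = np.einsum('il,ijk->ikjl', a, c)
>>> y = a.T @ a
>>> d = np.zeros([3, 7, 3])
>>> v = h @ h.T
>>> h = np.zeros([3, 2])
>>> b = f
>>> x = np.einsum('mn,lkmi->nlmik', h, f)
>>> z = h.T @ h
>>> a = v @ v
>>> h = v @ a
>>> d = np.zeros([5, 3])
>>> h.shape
(7, 7)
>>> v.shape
(7, 7)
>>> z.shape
(2, 2)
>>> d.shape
(5, 3)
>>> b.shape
(13, 7, 3, 17)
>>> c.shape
(13, 3, 7)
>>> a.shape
(7, 7)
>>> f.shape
(13, 7, 3, 17)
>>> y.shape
(17, 17)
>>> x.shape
(2, 13, 3, 17, 7)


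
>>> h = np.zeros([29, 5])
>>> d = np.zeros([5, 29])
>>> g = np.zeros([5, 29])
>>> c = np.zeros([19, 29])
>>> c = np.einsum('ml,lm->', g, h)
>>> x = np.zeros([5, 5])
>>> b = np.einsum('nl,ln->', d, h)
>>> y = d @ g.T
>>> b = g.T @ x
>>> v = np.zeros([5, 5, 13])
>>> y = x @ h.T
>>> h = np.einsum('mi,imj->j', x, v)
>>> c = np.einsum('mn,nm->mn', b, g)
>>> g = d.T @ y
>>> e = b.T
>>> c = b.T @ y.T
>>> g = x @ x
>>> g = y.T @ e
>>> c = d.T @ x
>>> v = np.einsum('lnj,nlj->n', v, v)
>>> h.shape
(13,)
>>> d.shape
(5, 29)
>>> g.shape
(29, 29)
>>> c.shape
(29, 5)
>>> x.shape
(5, 5)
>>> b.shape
(29, 5)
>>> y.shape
(5, 29)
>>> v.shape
(5,)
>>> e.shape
(5, 29)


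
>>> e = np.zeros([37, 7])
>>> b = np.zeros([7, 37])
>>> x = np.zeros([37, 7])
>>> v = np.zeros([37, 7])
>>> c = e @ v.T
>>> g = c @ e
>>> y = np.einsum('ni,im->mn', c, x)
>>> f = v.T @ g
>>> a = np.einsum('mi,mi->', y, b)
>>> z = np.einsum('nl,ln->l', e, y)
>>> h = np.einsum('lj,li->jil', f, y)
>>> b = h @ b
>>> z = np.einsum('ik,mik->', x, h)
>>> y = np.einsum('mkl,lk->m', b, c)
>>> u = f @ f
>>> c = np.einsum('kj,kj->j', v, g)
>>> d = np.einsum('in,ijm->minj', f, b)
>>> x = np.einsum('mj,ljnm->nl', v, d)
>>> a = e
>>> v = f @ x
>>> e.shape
(37, 7)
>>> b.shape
(7, 37, 37)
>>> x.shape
(7, 37)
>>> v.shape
(7, 37)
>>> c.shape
(7,)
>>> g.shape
(37, 7)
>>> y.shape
(7,)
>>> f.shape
(7, 7)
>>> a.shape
(37, 7)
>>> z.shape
()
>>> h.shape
(7, 37, 7)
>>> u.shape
(7, 7)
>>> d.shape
(37, 7, 7, 37)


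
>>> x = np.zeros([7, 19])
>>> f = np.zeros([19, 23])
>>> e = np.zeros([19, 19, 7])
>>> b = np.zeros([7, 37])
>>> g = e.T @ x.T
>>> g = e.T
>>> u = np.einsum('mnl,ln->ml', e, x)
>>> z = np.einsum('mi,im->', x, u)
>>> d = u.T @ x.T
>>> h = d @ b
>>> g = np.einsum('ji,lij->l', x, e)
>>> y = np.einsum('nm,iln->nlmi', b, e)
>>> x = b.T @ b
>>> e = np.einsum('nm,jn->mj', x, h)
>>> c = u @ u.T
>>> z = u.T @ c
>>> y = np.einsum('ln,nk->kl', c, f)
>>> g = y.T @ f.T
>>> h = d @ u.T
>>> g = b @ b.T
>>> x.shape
(37, 37)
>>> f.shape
(19, 23)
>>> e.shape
(37, 7)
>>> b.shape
(7, 37)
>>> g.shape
(7, 7)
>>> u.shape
(19, 7)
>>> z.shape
(7, 19)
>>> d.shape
(7, 7)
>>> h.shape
(7, 19)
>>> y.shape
(23, 19)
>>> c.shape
(19, 19)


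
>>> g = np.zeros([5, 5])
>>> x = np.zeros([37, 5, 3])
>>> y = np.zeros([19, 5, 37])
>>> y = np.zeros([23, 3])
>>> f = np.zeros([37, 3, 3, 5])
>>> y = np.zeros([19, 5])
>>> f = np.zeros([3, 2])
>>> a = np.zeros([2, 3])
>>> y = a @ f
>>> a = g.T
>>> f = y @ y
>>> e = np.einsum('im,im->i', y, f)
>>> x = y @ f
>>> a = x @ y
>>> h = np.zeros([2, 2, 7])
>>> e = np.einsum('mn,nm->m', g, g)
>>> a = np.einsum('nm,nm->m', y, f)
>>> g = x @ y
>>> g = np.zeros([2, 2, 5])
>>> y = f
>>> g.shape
(2, 2, 5)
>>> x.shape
(2, 2)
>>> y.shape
(2, 2)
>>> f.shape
(2, 2)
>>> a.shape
(2,)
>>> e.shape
(5,)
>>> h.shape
(2, 2, 7)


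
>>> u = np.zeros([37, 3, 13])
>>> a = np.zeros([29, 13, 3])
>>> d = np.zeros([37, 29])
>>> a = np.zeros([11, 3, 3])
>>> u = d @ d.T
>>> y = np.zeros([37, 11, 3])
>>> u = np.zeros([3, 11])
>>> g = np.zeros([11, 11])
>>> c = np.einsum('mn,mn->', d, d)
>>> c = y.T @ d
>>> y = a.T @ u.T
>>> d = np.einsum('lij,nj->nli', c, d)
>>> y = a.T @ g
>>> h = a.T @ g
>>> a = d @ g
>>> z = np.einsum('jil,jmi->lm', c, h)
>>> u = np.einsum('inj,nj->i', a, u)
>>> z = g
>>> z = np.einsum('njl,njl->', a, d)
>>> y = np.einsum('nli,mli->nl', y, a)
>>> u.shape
(37,)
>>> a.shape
(37, 3, 11)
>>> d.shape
(37, 3, 11)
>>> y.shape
(3, 3)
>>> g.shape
(11, 11)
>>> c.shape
(3, 11, 29)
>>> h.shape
(3, 3, 11)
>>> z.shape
()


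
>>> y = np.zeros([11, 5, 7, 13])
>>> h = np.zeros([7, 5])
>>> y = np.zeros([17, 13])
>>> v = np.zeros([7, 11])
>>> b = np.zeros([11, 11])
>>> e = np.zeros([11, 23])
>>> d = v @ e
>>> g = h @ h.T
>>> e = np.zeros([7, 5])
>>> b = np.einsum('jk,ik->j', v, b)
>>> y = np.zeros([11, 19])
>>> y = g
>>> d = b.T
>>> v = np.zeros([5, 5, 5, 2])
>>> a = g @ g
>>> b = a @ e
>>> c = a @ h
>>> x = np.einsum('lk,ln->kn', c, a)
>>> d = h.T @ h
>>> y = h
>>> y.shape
(7, 5)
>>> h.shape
(7, 5)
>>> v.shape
(5, 5, 5, 2)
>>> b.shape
(7, 5)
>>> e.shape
(7, 5)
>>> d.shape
(5, 5)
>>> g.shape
(7, 7)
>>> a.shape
(7, 7)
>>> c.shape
(7, 5)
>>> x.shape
(5, 7)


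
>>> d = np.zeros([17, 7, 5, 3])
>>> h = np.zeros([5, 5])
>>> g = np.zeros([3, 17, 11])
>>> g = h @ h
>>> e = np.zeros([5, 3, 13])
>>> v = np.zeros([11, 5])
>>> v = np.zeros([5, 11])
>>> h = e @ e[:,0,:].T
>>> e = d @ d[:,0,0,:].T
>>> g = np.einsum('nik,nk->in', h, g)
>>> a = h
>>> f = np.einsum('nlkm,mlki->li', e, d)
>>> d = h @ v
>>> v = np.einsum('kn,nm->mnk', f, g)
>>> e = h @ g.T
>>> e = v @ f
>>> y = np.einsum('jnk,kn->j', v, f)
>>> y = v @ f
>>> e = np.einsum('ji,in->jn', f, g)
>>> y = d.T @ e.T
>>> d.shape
(5, 3, 11)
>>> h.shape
(5, 3, 5)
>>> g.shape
(3, 5)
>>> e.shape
(7, 5)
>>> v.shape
(5, 3, 7)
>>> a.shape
(5, 3, 5)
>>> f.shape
(7, 3)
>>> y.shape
(11, 3, 7)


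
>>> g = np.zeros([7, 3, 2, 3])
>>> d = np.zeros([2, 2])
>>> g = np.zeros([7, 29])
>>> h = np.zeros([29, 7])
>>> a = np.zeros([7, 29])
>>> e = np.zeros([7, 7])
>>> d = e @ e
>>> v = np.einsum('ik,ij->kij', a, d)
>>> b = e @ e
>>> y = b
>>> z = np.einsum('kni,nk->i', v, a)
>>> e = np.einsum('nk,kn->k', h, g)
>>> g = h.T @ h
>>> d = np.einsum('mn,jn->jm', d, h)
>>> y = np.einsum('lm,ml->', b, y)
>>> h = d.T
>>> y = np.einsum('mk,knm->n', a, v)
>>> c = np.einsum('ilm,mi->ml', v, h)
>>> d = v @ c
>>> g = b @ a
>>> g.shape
(7, 29)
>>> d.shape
(29, 7, 7)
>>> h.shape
(7, 29)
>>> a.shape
(7, 29)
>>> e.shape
(7,)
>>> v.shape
(29, 7, 7)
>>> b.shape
(7, 7)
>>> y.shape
(7,)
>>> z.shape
(7,)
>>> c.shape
(7, 7)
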